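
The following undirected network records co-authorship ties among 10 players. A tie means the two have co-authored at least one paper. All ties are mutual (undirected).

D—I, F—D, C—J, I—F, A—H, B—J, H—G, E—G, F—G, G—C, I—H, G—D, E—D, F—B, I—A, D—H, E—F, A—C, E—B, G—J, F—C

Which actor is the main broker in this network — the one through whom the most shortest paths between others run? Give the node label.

F

Unnormalized betweenness of each node: A:7/6, B:1, C:11/3, D:5/2, E:7/6, F:20/3, G:13/2, H:11/6, I:13/6, J:4/3.
F has the largest value, 20/3, making it the main broker — the node through which the most shortest paths run.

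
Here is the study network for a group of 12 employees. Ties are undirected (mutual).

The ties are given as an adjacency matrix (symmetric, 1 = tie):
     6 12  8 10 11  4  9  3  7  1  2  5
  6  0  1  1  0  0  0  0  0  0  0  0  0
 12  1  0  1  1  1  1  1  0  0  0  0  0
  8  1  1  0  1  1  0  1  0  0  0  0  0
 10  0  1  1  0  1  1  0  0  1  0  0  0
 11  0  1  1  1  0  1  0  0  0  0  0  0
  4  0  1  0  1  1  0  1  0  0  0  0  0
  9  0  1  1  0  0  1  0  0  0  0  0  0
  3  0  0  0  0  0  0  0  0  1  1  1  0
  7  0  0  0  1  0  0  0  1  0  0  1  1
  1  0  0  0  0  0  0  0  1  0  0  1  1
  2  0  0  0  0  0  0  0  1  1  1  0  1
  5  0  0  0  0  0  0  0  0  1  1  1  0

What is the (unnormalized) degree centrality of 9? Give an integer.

3

9 is directly tied to 4, 8, and 12. That is 3 neighbors, so the degree of 9 is 3.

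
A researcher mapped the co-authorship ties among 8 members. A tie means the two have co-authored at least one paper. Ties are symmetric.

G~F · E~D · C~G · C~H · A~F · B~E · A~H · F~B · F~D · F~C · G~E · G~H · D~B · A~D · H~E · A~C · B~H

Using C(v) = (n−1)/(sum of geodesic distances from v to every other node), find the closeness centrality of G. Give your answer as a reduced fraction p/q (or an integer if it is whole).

7/10

Distances from G: A:2, B:2, C:1, D:2, E:1, F:1, H:1. Sum = 10.
n = 8, so closeness = 7/10.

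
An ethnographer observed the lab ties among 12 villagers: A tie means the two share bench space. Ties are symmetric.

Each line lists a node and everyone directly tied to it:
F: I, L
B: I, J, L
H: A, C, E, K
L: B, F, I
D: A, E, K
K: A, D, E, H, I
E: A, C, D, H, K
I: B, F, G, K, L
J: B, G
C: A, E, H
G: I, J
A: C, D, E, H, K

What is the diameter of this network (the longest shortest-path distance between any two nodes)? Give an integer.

Eccentricity of each node (its greatest distance to any other): A:4, B:4, C:5, D:4, E:4, F:4, G:4, H:4, I:3, J:5, K:3, L:4.
The maximum eccentricity is 5, realized for instance by the pair J–C via J – G – I – K – E – C. So the diameter is 5.

5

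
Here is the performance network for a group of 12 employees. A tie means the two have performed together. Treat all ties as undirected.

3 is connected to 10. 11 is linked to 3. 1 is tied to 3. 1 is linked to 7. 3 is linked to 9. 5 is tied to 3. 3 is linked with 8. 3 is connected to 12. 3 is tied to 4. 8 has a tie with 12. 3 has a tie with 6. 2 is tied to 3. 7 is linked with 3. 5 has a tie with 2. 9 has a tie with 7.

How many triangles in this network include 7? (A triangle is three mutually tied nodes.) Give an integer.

2

7's neighbors: 1, 3, and 9.
Neighbor pairs that are themselves tied: 7–1–3; 7–3–9. Each forms one triangle with 7, for 2 in total.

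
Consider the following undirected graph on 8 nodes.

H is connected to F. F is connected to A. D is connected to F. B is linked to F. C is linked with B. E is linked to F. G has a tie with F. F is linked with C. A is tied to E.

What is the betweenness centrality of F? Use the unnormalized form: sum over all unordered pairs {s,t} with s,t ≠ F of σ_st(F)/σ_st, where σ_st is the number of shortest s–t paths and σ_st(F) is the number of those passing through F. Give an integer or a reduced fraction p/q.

Pairs whose geodesics pass through F — B–H: 1; B–G: 1; B–E: 1; B–D: 1; B–A: 1; H–G: 1; H–E: 1; H–D: 1; H–C: 1; H–A: 1; G–E: 1; G–D: 1; G–C: 1; G–A: 1 … (+5 more pairs).
All other pairs contribute 0.
Summing the contributions gives betweenness(F) = 19.

19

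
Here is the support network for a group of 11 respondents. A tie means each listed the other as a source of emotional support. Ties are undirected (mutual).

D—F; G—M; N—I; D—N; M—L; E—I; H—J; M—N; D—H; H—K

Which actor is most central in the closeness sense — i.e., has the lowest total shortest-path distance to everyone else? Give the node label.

N

Farness (sum of distances to all others) for each node — D:20, E:35, F:29, G:33, H:25, I:26, J:34, K:34, L:33, M:24, N:19.
The smallest farness is 19, for N, so N has the highest closeness.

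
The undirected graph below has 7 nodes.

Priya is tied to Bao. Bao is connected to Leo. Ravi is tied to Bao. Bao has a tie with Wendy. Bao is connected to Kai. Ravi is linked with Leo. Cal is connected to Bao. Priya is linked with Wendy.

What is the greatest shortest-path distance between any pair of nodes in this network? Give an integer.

Eccentricity of each node (its greatest distance to any other): Bao:1, Cal:2, Kai:2, Leo:2, Priya:2, Ravi:2, Wendy:2.
The maximum eccentricity is 2, realized for instance by the pair Leo–Priya via Leo – Bao – Priya. So the diameter is 2.

2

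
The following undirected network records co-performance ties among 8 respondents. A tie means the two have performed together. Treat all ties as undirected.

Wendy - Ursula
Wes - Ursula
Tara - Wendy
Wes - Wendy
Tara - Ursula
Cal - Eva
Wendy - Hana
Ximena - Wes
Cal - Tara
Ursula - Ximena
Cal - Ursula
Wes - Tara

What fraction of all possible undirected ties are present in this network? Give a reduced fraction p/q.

3/7

There are 12 edges and 8 nodes, so the maximum possible is C(8,2) = 28.
Density = 12/28 = 3/7.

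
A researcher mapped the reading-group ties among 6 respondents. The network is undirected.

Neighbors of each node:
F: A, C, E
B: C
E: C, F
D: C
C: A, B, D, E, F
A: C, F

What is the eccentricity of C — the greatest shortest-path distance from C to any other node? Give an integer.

Distances from C: A:1, B:1, D:1, E:1, F:1.
The largest is 1 (to E, F, D, B, and A), so the eccentricity of C is 1.

1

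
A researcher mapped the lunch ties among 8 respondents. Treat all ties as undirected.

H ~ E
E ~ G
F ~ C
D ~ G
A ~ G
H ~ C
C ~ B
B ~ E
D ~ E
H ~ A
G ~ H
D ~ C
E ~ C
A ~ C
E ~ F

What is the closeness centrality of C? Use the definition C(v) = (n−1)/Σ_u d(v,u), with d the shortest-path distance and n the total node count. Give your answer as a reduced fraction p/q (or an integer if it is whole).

Distances from C: A:1, B:1, D:1, E:1, F:1, G:2, H:1. Sum = 8.
n = 8, so closeness = 7/8.

7/8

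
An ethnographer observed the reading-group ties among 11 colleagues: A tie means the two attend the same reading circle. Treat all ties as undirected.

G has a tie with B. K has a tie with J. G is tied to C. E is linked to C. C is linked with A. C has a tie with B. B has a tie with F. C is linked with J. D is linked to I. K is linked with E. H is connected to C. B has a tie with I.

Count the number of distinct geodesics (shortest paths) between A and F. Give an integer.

1

The shortest distance is 3, and the only length-3 path is A–C–B–F. So there is exactly 1 shortest path.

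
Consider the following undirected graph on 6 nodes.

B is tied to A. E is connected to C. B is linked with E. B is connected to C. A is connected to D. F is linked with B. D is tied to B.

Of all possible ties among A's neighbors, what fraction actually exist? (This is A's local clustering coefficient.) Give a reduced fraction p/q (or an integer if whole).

1

A's neighbors: B and D (k = 2).
Possible neighbor pairs: C(2,2) = 1. Edges among them: B–D → e = 1.
Clustering(A) = 1/1.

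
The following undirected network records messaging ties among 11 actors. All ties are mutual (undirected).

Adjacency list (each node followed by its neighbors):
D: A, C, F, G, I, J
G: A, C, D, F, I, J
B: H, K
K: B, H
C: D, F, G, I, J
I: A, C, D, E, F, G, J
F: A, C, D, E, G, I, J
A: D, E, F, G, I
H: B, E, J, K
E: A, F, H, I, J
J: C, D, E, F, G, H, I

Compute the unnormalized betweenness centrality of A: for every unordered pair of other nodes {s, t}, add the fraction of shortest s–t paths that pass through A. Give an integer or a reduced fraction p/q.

1/2

Pairs whose geodesics pass through A — E–D: 1/4; E–G: 1/4.
All other pairs contribute 0.
Summing the contributions gives betweenness(A) = 1/2.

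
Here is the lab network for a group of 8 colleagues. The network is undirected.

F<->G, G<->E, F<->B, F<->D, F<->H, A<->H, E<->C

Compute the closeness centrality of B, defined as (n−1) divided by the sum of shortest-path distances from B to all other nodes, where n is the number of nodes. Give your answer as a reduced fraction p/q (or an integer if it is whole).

Distances from B: A:3, C:4, D:2, E:3, F:1, G:2, H:2. Sum = 17.
n = 8, so closeness = 7/17.

7/17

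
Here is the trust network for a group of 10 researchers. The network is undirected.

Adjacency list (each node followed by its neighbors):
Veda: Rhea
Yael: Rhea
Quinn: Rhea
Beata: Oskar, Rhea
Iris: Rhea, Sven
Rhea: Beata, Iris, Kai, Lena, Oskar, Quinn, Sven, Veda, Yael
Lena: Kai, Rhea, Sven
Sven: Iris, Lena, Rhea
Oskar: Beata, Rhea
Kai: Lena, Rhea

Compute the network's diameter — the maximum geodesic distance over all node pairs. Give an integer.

Eccentricity of each node (its greatest distance to any other): Beata:2, Iris:2, Kai:2, Lena:2, Oskar:2, Quinn:2, Rhea:1, Sven:2, Veda:2, Yael:2.
The maximum eccentricity is 2, realized for instance by the pair Sven–Veda via Sven – Rhea – Veda. So the diameter is 2.

2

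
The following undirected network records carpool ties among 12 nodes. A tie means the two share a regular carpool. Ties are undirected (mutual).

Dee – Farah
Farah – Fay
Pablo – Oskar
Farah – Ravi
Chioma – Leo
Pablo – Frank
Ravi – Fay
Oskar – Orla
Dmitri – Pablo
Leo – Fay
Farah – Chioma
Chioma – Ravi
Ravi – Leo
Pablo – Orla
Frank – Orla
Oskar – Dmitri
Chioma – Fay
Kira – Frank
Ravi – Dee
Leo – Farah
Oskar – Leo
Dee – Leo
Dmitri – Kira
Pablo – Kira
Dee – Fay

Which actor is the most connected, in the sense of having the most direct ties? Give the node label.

Leo

Degrees — Chioma:4, Dee:4, Dmitri:3, Farah:5, Fay:5, Frank:3, Kira:3, Leo:6, Orla:3, Oskar:4, Pablo:5, Ravi:5.
The maximum is 6, attained only by Leo.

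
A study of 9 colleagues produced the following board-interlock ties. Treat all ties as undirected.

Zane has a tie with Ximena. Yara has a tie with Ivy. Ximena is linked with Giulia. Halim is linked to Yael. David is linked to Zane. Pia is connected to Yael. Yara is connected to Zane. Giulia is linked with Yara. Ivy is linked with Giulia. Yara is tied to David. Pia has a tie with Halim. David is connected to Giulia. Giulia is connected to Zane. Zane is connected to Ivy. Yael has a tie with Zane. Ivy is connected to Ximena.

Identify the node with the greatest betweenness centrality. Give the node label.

Unnormalized betweenness of each node: David:0, Giulia:7/6, Halim:0, Ivy:1/3, Pia:0, Ximena:0, Yael:12, Yara:1/3, Zane:97/6.
Zane has the largest value, 97/6, making it the main broker — the node through which the most shortest paths run.

Zane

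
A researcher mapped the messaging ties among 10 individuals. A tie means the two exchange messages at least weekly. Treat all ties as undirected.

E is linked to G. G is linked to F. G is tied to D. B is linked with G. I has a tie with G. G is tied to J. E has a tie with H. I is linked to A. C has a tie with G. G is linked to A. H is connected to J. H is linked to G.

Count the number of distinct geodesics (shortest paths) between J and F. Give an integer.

The shortest distance is 2, and the only length-2 path is J–G–F. So there is exactly 1 shortest path.

1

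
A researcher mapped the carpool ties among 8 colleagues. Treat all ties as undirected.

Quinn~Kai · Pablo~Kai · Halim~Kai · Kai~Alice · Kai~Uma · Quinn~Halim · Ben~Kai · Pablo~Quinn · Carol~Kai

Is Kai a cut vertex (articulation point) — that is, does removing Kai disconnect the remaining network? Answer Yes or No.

Yes

Removing Kai leaves {Halim, Pablo, and Quinn} with no path to {Uma}, so the network splits into 5 components. Kai is a cut vertex.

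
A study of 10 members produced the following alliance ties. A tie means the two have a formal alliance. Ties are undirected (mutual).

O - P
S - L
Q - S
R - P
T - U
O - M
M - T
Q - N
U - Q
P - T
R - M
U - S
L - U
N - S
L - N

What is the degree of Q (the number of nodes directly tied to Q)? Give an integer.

Q is directly tied to N, S, and U. That is 3 neighbors, so the degree of Q is 3.

3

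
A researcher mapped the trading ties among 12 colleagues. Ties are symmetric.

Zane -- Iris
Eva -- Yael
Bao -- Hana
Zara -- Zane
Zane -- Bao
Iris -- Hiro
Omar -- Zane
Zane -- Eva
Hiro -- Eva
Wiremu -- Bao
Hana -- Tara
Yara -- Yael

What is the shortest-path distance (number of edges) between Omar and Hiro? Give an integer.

3

One shortest route is Omar – Zane – Iris – Hiro, which uses 3 edges, and at distance 2 from Omar we only reach {Bao, Eva, Iris, Zara}, which does not include Hiro. So d(Omar,Hiro) = 3.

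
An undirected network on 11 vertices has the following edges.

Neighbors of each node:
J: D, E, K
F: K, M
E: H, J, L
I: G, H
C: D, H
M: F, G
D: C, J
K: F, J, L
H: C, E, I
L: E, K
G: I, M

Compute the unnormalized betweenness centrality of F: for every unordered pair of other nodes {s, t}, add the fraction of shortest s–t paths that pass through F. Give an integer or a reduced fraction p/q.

Pairs whose geodesics pass through F — M–D: 1; M–J: 1; M–E: 2/3; M–L: 1; M–K: 1; G–J: 1/2; G–L: 1/2; G–K: 1; I–K: 1/3.
All other pairs contribute 0.
Summing the contributions gives betweenness(F) = 7.

7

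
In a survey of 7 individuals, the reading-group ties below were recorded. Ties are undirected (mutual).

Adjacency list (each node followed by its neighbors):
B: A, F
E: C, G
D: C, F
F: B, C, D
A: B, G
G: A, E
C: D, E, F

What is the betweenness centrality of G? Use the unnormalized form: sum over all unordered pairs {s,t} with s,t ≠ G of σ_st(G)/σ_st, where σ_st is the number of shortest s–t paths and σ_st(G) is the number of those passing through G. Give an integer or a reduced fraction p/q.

Pairs whose geodesics pass through G — E–A: 1; E–B: 1/2; A–C: 1/2.
All other pairs contribute 0.
Summing the contributions gives betweenness(G) = 2.

2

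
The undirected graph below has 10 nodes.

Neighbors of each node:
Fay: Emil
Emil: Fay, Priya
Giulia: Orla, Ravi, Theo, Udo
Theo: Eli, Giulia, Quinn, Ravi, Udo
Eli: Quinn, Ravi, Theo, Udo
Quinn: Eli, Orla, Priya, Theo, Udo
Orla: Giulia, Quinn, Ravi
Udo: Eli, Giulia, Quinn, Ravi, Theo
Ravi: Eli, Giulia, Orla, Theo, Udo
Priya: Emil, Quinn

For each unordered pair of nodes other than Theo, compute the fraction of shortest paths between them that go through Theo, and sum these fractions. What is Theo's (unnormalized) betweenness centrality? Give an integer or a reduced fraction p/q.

8/3

Pairs whose geodesics pass through Theo — Priya–Ravi: 1/4; Priya–Giulia: 1/3; Fay–Ravi: 1/4; Fay–Giulia: 1/3; Emil–Ravi: 1/4; Emil–Giulia: 1/3; Ravi–Quinn: 1/4; Eli–Giulia: 1/3; Quinn–Giulia: 1/3.
All other pairs contribute 0.
Summing the contributions gives betweenness(Theo) = 8/3.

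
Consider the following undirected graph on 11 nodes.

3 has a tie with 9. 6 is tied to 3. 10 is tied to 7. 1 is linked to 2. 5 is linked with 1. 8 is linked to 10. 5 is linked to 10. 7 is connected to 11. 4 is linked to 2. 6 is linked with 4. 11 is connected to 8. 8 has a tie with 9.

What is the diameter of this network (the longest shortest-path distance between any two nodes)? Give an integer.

5

Eccentricity of each node (its greatest distance to any other): 1:4, 2:5, 3:4, 4:5, 5:4, 6:5, 7:5, 8:4, 9:4, 10:4, 11:5.
The maximum eccentricity is 5, realized for instance by the pair 6–7 via 6 – 3 – 9 – 8 – 11 – 7. So the diameter is 5.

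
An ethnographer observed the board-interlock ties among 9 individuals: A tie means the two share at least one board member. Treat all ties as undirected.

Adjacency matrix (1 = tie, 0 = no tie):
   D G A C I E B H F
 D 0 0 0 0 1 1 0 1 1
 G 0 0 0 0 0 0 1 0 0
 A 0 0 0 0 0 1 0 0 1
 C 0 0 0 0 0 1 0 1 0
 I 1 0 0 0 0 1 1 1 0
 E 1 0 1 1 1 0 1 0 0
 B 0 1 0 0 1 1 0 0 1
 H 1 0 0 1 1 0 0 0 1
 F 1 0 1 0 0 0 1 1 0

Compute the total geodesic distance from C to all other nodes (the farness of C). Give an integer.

15

Distances from C: A:2, B:2, D:2, E:1, F:2, G:3, H:1, I:2.
Sum = 2 + 2 + 2 + 1 + 2 + 3 + 1 + 2 = 15.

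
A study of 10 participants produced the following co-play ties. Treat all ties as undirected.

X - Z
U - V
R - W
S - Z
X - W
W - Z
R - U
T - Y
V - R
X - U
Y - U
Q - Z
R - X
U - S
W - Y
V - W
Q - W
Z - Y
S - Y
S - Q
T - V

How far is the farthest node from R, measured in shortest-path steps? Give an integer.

2

Distances from R: Q:2, S:2, T:2, U:1, V:1, W:1, X:1, Y:2, Z:2.
The largest is 2 (to T, Z, Q, Y, and S), so the eccentricity of R is 2.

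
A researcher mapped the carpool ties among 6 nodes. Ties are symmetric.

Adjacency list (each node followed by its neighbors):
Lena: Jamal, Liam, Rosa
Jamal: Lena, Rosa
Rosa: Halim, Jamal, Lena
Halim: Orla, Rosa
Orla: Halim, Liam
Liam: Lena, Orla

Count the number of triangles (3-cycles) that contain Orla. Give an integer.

Orla's neighbors are Halim and Liam, but none of them are tied to each other, so no triangle contains Orla.

0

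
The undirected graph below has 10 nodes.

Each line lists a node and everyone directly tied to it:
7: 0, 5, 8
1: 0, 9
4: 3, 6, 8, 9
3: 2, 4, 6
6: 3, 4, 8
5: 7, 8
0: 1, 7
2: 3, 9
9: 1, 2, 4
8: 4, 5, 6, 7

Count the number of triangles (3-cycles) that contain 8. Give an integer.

2

8's neighbors: 4, 5, 6, and 7.
Neighbor pairs that are themselves tied: 8–4–6; 8–5–7. Each forms one triangle with 8, for 2 in total.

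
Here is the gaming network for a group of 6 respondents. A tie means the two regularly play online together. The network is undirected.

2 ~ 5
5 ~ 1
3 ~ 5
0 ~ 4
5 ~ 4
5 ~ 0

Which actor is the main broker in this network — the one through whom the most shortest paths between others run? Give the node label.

Unnormalized betweenness of each node: 0:0, 1:0, 2:0, 3:0, 4:0, 5:9.
5 has the largest value, 9, making it the main broker — the node through which the most shortest paths run.

5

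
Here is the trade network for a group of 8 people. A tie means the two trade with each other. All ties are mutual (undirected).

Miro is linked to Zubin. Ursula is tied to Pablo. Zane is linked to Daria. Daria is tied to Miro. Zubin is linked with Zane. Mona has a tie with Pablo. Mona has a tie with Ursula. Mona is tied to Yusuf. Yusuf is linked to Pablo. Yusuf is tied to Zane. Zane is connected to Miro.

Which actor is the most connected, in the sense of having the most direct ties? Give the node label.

Degrees — Daria:2, Miro:3, Mona:3, Pablo:3, Ursula:2, Yusuf:3, Zane:4, Zubin:2.
The maximum is 4, attained only by Zane.

Zane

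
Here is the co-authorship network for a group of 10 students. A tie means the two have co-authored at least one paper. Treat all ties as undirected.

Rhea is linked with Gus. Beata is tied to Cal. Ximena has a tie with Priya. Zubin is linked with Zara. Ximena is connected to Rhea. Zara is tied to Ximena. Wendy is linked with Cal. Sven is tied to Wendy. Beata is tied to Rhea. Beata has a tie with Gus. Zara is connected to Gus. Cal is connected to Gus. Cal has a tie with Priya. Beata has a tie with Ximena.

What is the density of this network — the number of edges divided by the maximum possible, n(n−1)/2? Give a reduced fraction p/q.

14/45

There are 14 edges and 10 nodes, so the maximum possible is C(10,2) = 45.
Density = 14/45.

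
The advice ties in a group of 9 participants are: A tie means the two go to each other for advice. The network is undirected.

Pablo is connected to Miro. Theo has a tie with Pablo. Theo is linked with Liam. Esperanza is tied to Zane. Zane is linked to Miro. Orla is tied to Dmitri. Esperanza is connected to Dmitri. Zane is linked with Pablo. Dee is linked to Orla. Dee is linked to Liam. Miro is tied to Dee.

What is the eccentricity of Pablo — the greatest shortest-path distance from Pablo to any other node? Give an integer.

Distances from Pablo: Dee:2, Dmitri:3, Esperanza:2, Liam:2, Miro:1, Orla:3, Theo:1, Zane:1.
The largest is 3 (to Orla and Dmitri), so the eccentricity of Pablo is 3.

3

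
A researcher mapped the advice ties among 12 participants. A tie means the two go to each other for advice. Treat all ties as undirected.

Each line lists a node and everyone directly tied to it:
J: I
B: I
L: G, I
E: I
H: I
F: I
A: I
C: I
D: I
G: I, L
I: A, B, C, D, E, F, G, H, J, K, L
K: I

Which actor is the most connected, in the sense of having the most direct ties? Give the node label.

I

Degrees — A:1, B:1, C:1, D:1, E:1, F:1, G:2, H:1, I:11, J:1, K:1, L:2.
The maximum is 11, attained only by I.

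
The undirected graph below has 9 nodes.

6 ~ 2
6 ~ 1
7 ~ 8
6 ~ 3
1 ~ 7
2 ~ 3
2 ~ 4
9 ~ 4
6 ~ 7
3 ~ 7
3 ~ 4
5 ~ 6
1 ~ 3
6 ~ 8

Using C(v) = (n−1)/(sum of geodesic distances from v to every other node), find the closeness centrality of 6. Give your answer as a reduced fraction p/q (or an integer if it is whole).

8/11

Distances from 6: 1:1, 2:1, 3:1, 4:2, 5:1, 7:1, 8:1, 9:3. Sum = 11.
n = 9, so closeness = 8/11.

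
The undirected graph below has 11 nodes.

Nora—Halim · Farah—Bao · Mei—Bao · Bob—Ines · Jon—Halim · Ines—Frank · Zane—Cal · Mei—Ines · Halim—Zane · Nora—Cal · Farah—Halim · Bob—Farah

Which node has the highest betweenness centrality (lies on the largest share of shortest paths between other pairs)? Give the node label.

Halim

Unnormalized betweenness of each node: Bao:6, Bob:12, Cal:1/2, Farah:26, Frank:0, Halim:55/2, Ines:10, Jon:0, Mei:2, Nora:4, Zane:4.
Halim has the largest value, 55/2, making it the main broker — the node through which the most shortest paths run.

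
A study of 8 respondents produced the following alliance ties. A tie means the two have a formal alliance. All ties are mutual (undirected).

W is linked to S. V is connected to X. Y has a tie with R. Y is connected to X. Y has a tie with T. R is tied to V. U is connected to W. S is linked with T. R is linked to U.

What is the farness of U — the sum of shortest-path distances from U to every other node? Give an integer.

Distances from U: R:1, S:2, T:3, V:2, W:1, X:3, Y:2.
Sum = 1 + 2 + 3 + 2 + 1 + 3 + 2 = 14.

14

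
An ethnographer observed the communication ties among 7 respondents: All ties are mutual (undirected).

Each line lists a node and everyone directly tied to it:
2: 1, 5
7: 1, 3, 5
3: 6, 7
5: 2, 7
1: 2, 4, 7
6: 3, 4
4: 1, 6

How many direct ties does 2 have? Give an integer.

2 is directly tied to 1 and 5. That is 2 neighbors, so the degree of 2 is 2.

2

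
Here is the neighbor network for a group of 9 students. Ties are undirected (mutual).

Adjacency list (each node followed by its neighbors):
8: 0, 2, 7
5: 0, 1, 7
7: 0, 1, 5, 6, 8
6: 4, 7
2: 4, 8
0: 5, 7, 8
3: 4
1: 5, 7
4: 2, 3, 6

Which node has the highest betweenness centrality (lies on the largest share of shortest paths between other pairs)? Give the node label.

7

Unnormalized betweenness of each node: 0:1, 1:0, 2:3, 3:0, 4:8, 5:1/2, 6:7, 7:25/2, 8:5.
7 has the largest value, 25/2, making it the main broker — the node through which the most shortest paths run.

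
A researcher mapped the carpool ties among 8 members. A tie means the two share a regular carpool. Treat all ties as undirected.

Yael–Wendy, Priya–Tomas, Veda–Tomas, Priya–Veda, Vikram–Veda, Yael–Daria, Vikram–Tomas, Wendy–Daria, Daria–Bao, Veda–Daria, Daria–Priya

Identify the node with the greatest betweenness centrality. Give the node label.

Daria

Unnormalized betweenness of each node: Bao:0, Daria:14, Priya:2, Tomas:1/2, Veda:13/2, Vikram:0, Wendy:0, Yael:0.
Daria has the largest value, 14, making it the main broker — the node through which the most shortest paths run.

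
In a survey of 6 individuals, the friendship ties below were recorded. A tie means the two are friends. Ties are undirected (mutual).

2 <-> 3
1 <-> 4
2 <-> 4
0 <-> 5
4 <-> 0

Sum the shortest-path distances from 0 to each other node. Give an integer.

9

Distances from 0: 1:2, 2:2, 3:3, 4:1, 5:1.
Sum = 2 + 2 + 3 + 1 + 1 = 9.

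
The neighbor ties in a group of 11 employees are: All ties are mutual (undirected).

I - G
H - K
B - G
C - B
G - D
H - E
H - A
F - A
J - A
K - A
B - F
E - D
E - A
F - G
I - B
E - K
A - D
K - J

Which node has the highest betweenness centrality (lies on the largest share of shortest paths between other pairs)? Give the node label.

A

Unnormalized betweenness of each node: A:58/3, B:32/3, C:0, D:7, E:13/6, F:13, G:53/6, H:0, I:0, J:0, K:1.
A has the largest value, 58/3, making it the main broker — the node through which the most shortest paths run.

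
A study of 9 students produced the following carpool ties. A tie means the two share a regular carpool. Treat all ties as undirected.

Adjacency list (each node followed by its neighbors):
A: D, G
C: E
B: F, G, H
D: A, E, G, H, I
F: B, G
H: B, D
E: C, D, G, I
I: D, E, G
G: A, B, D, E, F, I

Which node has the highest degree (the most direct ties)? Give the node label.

Degrees — A:2, B:3, C:1, D:5, E:4, F:2, G:6, H:2, I:3.
The maximum is 6, attained only by G.

G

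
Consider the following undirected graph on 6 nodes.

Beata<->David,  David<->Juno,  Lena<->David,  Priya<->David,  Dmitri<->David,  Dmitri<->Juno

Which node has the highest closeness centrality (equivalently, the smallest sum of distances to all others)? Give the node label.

David

Farness (sum of distances to all others) for each node — Beata:9, David:5, Dmitri:8, Juno:8, Lena:9, Priya:9.
The smallest farness is 5, for David, so David has the highest closeness.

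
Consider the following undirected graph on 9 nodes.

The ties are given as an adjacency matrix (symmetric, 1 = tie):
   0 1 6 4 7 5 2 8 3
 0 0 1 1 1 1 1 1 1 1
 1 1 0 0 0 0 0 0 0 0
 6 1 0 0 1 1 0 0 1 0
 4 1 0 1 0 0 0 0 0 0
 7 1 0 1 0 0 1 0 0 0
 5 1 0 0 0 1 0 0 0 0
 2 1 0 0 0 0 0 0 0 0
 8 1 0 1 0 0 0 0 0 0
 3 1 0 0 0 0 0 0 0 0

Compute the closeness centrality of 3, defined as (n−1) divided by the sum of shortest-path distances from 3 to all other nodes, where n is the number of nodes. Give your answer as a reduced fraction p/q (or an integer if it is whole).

Distances from 3: 0:1, 1:2, 2:2, 4:2, 5:2, 6:2, 7:2, 8:2. Sum = 15.
n = 9, so closeness = 8/15.

8/15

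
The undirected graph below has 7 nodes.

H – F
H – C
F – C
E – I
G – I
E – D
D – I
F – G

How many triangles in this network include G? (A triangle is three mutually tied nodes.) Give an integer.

G's neighbors are F and I, but none of them are tied to each other, so no triangle contains G.

0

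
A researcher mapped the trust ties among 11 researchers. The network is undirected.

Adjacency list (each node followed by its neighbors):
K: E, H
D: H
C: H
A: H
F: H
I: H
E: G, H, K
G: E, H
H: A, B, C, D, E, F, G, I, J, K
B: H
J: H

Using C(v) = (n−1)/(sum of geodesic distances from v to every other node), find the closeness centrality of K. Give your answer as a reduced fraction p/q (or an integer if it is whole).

5/9

Distances from K: A:2, B:2, C:2, D:2, E:1, F:2, G:2, H:1, I:2, J:2. Sum = 18.
n = 11, so closeness = 10/18 = 5/9.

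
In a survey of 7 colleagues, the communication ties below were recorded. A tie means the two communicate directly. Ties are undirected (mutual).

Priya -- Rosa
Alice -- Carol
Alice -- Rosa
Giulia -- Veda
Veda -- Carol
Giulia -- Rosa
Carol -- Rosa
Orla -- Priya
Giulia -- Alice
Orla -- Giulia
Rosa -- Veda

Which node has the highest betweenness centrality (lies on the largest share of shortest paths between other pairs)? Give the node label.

Rosa

Unnormalized betweenness of each node: Alice:7/12, Carol:1/3, Giulia:43/12, Orla:1/2, Priya:3/4, Rosa:14/3, Veda:7/12.
Rosa has the largest value, 14/3, making it the main broker — the node through which the most shortest paths run.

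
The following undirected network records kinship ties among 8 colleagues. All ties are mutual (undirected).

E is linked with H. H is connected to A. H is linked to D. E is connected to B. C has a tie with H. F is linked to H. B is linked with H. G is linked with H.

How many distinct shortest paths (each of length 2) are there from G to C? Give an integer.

1

The shortest distance is 2, and the only length-2 path is G–H–C. So there is exactly 1 shortest path.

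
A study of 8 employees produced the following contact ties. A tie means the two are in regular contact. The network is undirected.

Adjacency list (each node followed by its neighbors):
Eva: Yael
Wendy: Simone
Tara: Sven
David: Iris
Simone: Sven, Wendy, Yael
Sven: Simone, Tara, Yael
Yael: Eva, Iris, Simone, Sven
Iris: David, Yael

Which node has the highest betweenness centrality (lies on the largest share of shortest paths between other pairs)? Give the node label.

Unnormalized betweenness of each node: David:0, Eva:0, Iris:6, Simone:6, Sven:6, Tara:0, Wendy:0, Yael:14.
Yael has the largest value, 14, making it the main broker — the node through which the most shortest paths run.

Yael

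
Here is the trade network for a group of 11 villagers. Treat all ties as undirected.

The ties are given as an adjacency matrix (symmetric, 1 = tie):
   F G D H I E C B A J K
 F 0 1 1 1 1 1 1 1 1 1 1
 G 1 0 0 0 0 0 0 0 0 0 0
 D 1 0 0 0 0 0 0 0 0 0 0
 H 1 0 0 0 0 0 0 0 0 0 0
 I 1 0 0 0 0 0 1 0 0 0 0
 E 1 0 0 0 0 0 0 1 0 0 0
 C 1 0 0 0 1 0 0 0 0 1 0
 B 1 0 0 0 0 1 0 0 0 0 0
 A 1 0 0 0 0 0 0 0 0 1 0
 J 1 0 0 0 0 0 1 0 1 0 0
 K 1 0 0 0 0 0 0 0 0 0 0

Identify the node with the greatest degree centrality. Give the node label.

F

Degrees — A:2, B:2, C:3, D:1, E:2, F:10, G:1, H:1, I:2, J:3, K:1.
The maximum is 10, attained only by F.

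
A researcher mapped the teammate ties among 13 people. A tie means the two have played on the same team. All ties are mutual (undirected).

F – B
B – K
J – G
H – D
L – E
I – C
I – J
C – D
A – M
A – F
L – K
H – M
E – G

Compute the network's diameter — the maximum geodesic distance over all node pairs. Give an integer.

6

Eccentricity of each node (its greatest distance to any other): A:6, B:6, C:6, D:6, E:6, F:6, G:6, H:6, I:6, J:6, K:6, L:6, M:6.
The maximum eccentricity is 6, realized for instance by the pair G–A via G – E – L – K – B – F – A. So the diameter is 6.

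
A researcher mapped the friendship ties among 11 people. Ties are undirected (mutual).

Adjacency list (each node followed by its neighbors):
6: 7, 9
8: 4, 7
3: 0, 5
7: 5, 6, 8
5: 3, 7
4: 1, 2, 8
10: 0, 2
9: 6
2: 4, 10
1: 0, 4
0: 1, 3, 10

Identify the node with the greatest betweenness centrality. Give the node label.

Unnormalized betweenness of each node: 0:9, 1:3, 2:7/2, 3:8, 4:13, 5:17/2, 6:9, 7:39/2, 8:12, 9:0, 10:5/2.
7 has the largest value, 39/2, making it the main broker — the node through which the most shortest paths run.

7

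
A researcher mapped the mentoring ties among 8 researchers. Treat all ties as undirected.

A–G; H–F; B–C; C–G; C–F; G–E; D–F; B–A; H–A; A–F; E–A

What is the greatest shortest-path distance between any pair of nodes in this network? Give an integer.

3

Eccentricity of each node (its greatest distance to any other): A:2, B:3, C:2, D:3, E:3, F:2, G:3, H:2.
The maximum eccentricity is 3, realized for instance by the pair D–G via D – F – A – G. So the diameter is 3.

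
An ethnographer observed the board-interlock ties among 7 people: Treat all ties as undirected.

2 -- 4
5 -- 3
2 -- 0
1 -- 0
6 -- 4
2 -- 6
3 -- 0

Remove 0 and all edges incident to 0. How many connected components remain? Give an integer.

Without 0, the remaining ties split the others into: {2, 4, 6}; {1}; {3, 5}.
That's 3 separate components.

3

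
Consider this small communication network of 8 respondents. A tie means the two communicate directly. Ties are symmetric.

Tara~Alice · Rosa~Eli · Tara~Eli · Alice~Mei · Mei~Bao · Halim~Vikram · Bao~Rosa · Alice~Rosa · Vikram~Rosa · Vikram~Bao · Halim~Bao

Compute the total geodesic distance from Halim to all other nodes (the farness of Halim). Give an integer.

Distances from Halim: Alice:3, Bao:1, Eli:3, Mei:2, Rosa:2, Tara:4, Vikram:1.
Sum = 3 + 1 + 3 + 2 + 2 + 4 + 1 = 16.

16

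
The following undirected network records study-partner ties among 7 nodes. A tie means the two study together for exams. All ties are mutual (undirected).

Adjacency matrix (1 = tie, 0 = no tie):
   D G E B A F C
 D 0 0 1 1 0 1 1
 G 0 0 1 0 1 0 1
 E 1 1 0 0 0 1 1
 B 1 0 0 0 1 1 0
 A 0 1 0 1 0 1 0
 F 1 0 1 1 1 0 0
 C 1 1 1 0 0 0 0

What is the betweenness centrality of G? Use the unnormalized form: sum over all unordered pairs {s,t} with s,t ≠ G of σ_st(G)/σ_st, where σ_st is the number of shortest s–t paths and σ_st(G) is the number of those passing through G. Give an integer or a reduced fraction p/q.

Pairs whose geodesics pass through G — E–A: 1/2; A–C: 1.
All other pairs contribute 0.
Summing the contributions gives betweenness(G) = 3/2.

3/2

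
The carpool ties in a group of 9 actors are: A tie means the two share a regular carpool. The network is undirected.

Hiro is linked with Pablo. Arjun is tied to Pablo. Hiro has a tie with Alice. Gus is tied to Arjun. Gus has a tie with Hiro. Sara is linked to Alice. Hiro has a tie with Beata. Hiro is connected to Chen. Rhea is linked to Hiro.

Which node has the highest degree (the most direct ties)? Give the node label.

Hiro

Degrees — Alice:2, Arjun:2, Beata:1, Chen:1, Gus:2, Hiro:6, Pablo:2, Rhea:1, Sara:1.
The maximum is 6, attained only by Hiro.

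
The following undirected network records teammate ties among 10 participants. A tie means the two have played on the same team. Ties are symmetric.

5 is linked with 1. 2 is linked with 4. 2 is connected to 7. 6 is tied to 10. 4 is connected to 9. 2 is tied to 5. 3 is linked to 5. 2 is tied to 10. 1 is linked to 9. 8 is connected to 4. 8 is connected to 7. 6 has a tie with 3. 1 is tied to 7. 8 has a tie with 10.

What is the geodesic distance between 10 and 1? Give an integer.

3

One shortest route is 10 – 2 – 7 – 1, which uses 3 edges, and at distance 2 from 10 we only reach {3, 4, 5, 7}, which does not include 1. So d(10,1) = 3.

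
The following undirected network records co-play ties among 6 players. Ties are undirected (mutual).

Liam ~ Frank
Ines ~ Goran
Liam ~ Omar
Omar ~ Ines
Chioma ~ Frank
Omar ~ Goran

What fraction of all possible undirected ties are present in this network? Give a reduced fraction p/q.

There are 6 edges and 6 nodes, so the maximum possible is C(6,2) = 15.
Density = 6/15 = 2/5.

2/5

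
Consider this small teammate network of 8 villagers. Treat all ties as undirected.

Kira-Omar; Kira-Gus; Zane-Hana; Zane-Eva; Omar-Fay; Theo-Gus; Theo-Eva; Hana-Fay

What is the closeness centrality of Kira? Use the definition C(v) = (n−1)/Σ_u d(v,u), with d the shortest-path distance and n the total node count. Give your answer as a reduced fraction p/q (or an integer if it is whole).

7/16

Distances from Kira: Eva:3, Fay:2, Gus:1, Hana:3, Omar:1, Theo:2, Zane:4. Sum = 16.
n = 8, so closeness = 7/16.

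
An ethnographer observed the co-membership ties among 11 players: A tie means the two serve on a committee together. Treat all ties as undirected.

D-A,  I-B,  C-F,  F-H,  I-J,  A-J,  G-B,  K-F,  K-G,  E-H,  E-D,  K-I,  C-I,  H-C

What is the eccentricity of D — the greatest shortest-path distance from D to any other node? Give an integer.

Distances from D: A:1, B:4, C:3, E:1, F:3, G:5, H:2, I:3, J:2, K:4.
The largest is 5 (to G), so the eccentricity of D is 5.

5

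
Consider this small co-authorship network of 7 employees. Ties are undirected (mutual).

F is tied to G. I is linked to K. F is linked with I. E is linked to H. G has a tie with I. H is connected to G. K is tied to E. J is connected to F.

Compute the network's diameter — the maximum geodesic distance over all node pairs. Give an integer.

Eccentricity of each node (its greatest distance to any other): E:4, F:3, G:2, H:3, I:2, J:4, K:3.
The maximum eccentricity is 4, realized for instance by the pair J–E via J – F – G – H – E. So the diameter is 4.

4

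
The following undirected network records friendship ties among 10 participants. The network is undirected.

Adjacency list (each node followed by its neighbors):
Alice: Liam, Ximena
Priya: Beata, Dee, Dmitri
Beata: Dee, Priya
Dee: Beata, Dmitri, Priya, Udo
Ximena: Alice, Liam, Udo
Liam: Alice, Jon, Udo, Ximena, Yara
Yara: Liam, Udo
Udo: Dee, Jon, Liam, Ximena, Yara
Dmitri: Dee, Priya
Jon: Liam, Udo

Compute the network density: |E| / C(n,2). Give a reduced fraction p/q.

1/3

There are 15 edges and 10 nodes, so the maximum possible is C(10,2) = 45.
Density = 15/45 = 1/3.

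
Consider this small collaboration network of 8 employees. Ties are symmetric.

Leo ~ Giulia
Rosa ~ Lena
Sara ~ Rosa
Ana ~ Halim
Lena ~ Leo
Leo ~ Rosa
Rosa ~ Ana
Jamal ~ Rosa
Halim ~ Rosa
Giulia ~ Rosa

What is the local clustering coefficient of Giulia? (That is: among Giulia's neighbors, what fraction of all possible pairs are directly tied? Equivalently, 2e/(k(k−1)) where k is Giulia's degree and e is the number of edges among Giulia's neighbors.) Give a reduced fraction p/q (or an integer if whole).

Giulia's neighbors: Leo and Rosa (k = 2).
Possible neighbor pairs: C(2,2) = 1. Edges among them: Leo–Rosa → e = 1.
Clustering(Giulia) = 1/1.

1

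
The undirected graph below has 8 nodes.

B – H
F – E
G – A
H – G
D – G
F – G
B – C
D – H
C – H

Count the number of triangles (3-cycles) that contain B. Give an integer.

B's neighbors: C and H.
Neighbor pairs that are themselves tied: B–C–H. Each forms one triangle with B, for 1 in total.

1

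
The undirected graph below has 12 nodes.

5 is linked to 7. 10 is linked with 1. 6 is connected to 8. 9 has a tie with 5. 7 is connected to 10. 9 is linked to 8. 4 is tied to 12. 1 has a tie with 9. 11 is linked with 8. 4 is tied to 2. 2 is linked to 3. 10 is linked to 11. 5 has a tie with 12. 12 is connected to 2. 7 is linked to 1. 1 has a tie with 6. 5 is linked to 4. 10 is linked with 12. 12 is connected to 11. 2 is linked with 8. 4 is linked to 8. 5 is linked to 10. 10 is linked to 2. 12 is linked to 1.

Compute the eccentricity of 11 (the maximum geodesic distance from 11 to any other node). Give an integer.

3

Distances from 11: 1:2, 2:2, 3:3, 4:2, 5:2, 6:2, 7:2, 8:1, 9:2, 10:1, 12:1.
The largest is 3 (to 3), so the eccentricity of 11 is 3.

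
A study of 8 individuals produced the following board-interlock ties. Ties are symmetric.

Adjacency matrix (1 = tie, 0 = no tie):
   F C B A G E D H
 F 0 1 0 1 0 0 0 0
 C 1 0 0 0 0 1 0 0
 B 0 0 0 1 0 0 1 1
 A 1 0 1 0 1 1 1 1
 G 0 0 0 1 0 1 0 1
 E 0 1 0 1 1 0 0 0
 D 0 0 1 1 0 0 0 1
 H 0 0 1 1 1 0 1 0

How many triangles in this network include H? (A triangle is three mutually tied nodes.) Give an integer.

H's neighbors: A, B, D, and G.
Neighbor pairs that are themselves tied: H–A–B; H–A–D; H–A–G; H–B–D. Each forms one triangle with H, for 4 in total.

4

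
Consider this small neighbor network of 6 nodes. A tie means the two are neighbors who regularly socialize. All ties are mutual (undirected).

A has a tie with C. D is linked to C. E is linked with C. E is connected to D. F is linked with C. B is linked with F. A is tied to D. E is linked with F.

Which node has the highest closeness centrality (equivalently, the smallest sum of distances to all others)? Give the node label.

C

Farness (sum of distances to all others) for each node — A:9, B:11, C:6, D:8, E:7, F:7.
The smallest farness is 6, for C, so C has the highest closeness.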